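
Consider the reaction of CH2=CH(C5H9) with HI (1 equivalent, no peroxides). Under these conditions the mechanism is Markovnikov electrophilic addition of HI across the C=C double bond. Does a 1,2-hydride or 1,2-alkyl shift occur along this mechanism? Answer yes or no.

The first-formed carbocation is secondary.
The adjacent cyclopentyl carbon already bears 2 other carbon substituents and has a hydrogen to migrate; after a 1,2-hydride shift from that carbon the positive charge sits on a tertiary centre.
Tertiary is more stable than secondary, so the shift occurs.

yes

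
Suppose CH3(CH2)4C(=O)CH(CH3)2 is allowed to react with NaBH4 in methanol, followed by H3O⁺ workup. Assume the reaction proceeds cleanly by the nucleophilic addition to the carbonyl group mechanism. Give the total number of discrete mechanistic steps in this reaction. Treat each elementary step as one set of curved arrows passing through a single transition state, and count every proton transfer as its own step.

2

Step 1: H⁻ (delivered from BH4⁻) attacks the sp² carbonyl carbon; the C=O π bond breaks and the electrons end up as a lone pair on the alkoxide oxygen of the tetrahedral intermediate.
Step 2: The alkoxide picks up a proton during H3O⁺ workup to yield an alcohol.
Total: 2 elementary steps.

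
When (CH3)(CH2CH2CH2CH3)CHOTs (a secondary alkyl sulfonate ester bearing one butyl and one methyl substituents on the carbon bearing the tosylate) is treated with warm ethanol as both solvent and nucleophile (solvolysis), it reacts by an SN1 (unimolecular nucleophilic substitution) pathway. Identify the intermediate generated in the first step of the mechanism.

secondary carbocation

Step 1: Ionisation: the C–O σ-bond cleaves heterolytically; both bonding electrons depart with TsO⁻, leaving a secondary carbocation at the α-carbon.
After step 1 the species present is a secondary carbocation.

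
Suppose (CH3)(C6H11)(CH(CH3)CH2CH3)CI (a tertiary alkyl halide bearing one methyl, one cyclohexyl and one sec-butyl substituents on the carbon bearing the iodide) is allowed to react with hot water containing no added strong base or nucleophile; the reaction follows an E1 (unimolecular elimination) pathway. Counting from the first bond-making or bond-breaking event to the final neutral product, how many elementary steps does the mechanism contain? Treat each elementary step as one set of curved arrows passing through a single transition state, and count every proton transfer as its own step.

Step 1: Ionisation: the C–I σ-bond cleaves heterolytically; both bonding electrons depart with I⁻, leaving a tertiary carbocation at the α-carbon.
(No 1,2-shift: no single shift to an adjacent carbon would give a more stable cation.)
Step 2: A water molecule (solvent) deprotonates a β-carbon; as the C–H bond breaks, those electrons form the new alkene π bond.
Total: 2 elementary steps.

2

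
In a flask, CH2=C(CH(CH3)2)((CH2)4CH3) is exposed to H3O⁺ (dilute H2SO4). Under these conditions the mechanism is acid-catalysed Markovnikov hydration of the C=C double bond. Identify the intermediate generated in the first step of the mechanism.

Step 1: The π electrons of the C=C bond attack a proton of H3O⁺; Markovnikov addition places the new C–H on the less-substituted alkene carbon, so the positive charge ends up on the more-substituted carbon — a tertiary carbocation. H2O is released.
After step 1 the species present is a tertiary carbocation.

tertiary carbocation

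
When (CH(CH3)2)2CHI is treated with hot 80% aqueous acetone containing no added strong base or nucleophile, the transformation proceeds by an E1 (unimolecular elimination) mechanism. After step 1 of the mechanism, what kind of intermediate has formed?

secondary carbocation

Step 1: Unassisted departure of I⁻ (taking the C–I bonding pair) generates a secondary carbocation.
After step 1 the species present is a secondary carbocation.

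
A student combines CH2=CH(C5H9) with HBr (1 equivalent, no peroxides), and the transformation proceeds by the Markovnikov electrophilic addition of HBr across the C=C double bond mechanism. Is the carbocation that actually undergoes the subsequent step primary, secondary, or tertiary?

Step 1: Electrophilic addition begins with the π(C=C) electrons forming a bond to the proton of HBr. Following Markovnikov's rule, the resulting cation is secondary. The H–Br bond breaks heterolytically, releasing Br⁻.
Step 2: Carbocation rearrangement: a 1,2-hydride shift from the adjacent cyclopentyl carbon converts the initially-formed secondary cation into the more stable tertiary cation.
The cation rearranges from secondary to tertiary via a 1,2-hydride shift from the adjacent cyclopentyl carbon; the tertiary cation is what reacts next.

tertiary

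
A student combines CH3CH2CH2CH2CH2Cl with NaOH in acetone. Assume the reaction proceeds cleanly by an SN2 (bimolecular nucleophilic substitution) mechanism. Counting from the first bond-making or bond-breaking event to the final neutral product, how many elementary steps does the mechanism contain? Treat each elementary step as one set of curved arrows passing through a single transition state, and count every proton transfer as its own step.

Step 1: OH⁻ attacks the back face of the α-carbon while Cl⁻ departs with the C–Cl bonding pair — a single concerted displacement through a pentacoordinate transition state.
Total: 1 elementary step.

1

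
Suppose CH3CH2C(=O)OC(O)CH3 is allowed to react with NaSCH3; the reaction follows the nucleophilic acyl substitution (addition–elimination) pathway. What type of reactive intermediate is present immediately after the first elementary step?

Step 1: CH3S⁻ adds to the carbonyl carbon; the C=O π electrons shift onto oxygen and a tetrahedral alkoxide intermediate forms.
After step 1 the species present is a tetrahedral intermediate.

tetrahedral intermediate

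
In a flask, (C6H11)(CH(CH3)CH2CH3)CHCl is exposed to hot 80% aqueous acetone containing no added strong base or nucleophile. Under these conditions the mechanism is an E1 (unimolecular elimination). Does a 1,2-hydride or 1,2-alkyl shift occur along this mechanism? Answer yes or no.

The first-formed carbocation is secondary.
The adjacent cyclohexyl carbon already bears 2 other carbon substituents and has a hydrogen to migrate; after a 1,2-hydride shift from that carbon the positive charge sits on a tertiary centre.
Tertiary is more stable than secondary, so the shift occurs.

yes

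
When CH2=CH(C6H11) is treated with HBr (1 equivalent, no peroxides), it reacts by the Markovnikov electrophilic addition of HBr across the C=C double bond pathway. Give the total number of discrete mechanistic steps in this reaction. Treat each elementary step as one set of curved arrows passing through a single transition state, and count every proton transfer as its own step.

Step 1: Electrophilic addition begins with the π(C=C) electrons forming a bond to the proton of HBr. Following Markovnikov's rule, the resulting cation is secondary. The H–Br bond breaks heterolytically, releasing Br⁻.
Step 2: A hydride (H with its bonding pair) migrates from the adjacent cyclohexyl carbon to the cationic centre — a 1,2-hydride shift — upgrading the secondary cation to a tertiary one.
Step 3: Br⁻ captures the cation: a lone pair on Br⁻ fills the empty p orbital, producing the alkyl halide product.
Total: 3 elementary steps.

3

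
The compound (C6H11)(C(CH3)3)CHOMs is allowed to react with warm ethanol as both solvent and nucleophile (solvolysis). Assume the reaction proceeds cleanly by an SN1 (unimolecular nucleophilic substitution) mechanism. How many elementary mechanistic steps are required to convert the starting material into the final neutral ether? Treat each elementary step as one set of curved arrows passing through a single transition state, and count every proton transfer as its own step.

4

Step 1: Ionisation: the C–O σ-bond cleaves heterolytically; both bonding electrons depart with MsO⁻, leaving a secondary carbocation at the α-carbon.
Step 2: A 1,2-hydride shift from the adjacent cyclohexyl carbon moves the positive charge from the secondary centre to an adjacent carbon, generating a more stable tertiary carbocation.
Step 3: CH3CH2OH donates an oxygen lone pair into the empty p orbital of the cation, giving a protonated ether (an oxonium ion).
Step 4: A second solvent molecule removes the proton on oxygen, giving the neutral ether product.
Total: 4 elementary steps.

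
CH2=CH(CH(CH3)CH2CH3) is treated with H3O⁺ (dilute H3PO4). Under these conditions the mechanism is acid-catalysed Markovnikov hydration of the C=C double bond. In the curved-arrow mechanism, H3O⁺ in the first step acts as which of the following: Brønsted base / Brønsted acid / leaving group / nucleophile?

Brønsted acid

Step 1: The π electrons of the C=C bond attack a proton of H3O⁺; Markovnikov addition places the new C–H on the less-substituted alkene carbon, so the positive charge ends up on the more-substituted carbon — a secondary carbocation. H2O is released.
H3O⁺ in the first step donates a proton in a proton-transfer step — a Brønsted acid.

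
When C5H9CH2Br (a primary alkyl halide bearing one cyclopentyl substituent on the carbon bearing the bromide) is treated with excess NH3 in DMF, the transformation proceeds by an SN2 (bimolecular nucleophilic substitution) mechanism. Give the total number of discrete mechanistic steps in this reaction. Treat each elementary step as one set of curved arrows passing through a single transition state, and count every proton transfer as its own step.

Step 1: A lone pair on the N of NH3 attacks the α-carbon from the back side while the C–Br bond breaks; both bonding electrons leave with Br⁻. The product of this concerted step is an alkylammonium ion.
Step 2: A second equivalent of NH3 removes a proton from the N, giving the neutral product.
Total: 2 elementary steps.

2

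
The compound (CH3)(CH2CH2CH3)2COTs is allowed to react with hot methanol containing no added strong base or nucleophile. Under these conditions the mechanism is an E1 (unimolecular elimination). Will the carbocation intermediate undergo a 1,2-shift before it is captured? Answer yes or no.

The first-formed carbocation is tertiary.
No single 1,2-shift to an adjacent carbon would produce a more-substituted cation than the one already present, so no rearrangement occurs.

no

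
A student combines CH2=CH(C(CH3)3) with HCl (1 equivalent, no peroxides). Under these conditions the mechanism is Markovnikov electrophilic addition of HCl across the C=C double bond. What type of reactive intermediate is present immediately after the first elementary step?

Step 1: The π electrons of the C=C bond attack a proton of HCl; Markovnikov addition places the new C–H on the less-substituted alkene carbon, so the positive charge ends up on the more-substituted carbon — a secondary carbocation. The H–Cl bond breaks heterolytically, releasing Cl⁻.
After step 1 the species present is a secondary carbocation.

secondary carbocation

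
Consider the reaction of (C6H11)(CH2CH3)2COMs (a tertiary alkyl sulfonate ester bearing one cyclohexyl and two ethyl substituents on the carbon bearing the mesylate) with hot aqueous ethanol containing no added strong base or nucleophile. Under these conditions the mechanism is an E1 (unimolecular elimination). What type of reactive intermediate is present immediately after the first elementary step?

tertiary carbocation

Step 1: Ionisation: the C–O σ-bond cleaves heterolytically; both bonding electrons depart with MsO⁻, leaving a tertiary carbocation at the α-carbon.
After step 1 the species present is a tertiary carbocation.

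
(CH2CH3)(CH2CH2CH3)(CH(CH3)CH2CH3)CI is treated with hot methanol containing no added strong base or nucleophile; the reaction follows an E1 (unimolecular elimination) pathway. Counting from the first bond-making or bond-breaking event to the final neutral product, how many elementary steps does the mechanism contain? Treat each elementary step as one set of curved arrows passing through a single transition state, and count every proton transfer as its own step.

2

Step 1: The C–I bond breaks with both electrons going to the iodide; I⁻ leaves and a tertiary carbocation remains.
(No 1,2-shift: no single shift to an adjacent carbon would give a more stable cation.)
Step 2: A weak base (a methanol molecule from the solvent) removes a proton from a carbon adjacent to the cationic centre; the electrons of that C–H bond become the new π(C=C) bond, giving the alkene.
Total: 2 elementary steps.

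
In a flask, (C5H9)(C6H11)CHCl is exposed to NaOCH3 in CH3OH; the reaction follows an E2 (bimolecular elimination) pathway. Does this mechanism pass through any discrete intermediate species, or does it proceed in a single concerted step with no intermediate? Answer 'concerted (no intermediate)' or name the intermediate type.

concerted (no intermediate)

Concerted anti-periplanar elimination: CH3O⁻ abstracts a β-H while Cl⁻ leaves, and the C–H electrons become the new C=C π bond — all in a single transition state.
All bond changes occur in one transition state; no discrete intermediate is formed.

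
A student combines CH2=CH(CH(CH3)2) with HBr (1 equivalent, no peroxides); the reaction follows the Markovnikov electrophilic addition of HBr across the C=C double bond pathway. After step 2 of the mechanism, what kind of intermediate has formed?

tertiary carbocation

Step 1: The π electrons of the C=C bond attack a proton of HBr; Markovnikov addition places the new C–H on the less-substituted alkene carbon, so the positive charge ends up on the more-substituted carbon — a secondary carbocation. The H–Br bond breaks heterolytically, releasing Br⁻.
Step 2: A 1,2-hydride shift from the adjacent isopropyl carbon moves the positive charge from the secondary centre to an adjacent carbon, generating a more stable tertiary carbocation.
After step 2 the species present is a tertiary carbocation.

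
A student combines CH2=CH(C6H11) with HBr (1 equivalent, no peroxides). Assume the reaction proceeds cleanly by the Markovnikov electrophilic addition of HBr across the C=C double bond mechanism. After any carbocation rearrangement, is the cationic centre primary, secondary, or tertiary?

Step 1: Protonation of the alkene by HBr: the π bond acts as the nucleophile and picks up H⁺, giving the more stable (Markovnikov) secondary carbocation. The H–Br bond breaks heterolytically, releasing Br⁻.
Step 2: A hydride (H with its bonding pair) migrates from the adjacent cyclohexyl carbon to the cationic centre — a 1,2-hydride shift — upgrading the secondary cation to a tertiary one.
The cation rearranges from secondary to tertiary via a 1,2-hydride shift from the adjacent cyclohexyl carbon; the tertiary cation is what reacts next.

tertiary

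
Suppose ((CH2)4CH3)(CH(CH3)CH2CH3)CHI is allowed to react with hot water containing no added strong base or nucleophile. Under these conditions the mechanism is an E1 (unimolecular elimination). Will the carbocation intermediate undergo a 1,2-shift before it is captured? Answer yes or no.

yes

The first-formed carbocation is secondary.
The adjacent sec-butyl carbon already bears 2 other carbon substituents and has a hydrogen to migrate; after a 1,2-hydride shift from that carbon the positive charge sits on a tertiary centre.
Tertiary is more stable than secondary, so the shift occurs.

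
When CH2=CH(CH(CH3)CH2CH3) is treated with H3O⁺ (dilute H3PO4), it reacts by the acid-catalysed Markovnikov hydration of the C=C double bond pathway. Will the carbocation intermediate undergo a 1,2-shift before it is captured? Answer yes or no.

yes

The first-formed carbocation is secondary.
The adjacent sec-butyl carbon already bears 2 other carbon substituents and has a hydrogen to migrate; after a 1,2-hydride shift from that carbon the positive charge sits on a tertiary centre.
Tertiary is more stable than secondary, so the shift occurs.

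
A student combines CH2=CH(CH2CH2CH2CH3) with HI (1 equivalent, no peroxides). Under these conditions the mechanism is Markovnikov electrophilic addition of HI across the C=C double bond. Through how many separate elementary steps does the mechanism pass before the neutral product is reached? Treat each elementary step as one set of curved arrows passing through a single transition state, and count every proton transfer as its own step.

2

Step 1: Protonation of the alkene by HI: the π bond acts as the nucleophile and picks up H⁺, giving the more stable (Markovnikov) secondary carbocation. The H–I bond breaks heterolytically, releasing I⁻.
(No 1,2-shift: no single shift to an adjacent carbon would give a more stable cation.)
Step 2: Nucleophilic attack by I⁻ on the carbocation completes the addition, giving R–I.
Total: 2 elementary steps.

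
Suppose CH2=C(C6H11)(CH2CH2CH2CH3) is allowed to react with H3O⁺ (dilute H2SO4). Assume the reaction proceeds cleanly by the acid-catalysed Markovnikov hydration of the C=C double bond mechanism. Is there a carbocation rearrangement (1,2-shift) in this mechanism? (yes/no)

no

The first-formed carbocation is tertiary.
No single 1,2-shift to an adjacent carbon would produce a more-substituted cation than the one already present, so no rearrangement occurs.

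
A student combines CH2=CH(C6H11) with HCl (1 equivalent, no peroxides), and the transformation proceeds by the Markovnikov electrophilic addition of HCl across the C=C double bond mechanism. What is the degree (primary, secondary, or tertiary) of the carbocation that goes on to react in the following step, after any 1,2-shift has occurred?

Step 1: Protonation of the alkene by HCl: the π bond acts as the nucleophile and picks up H⁺, giving the more stable (Markovnikov) secondary carbocation. The H–Cl bond breaks heterolytically, releasing Cl⁻.
Step 2: A hydride (H with its bonding pair) migrates from the adjacent cyclohexyl carbon to the cationic centre — a 1,2-hydride shift — upgrading the secondary cation to a tertiary one.
The cation rearranges from secondary to tertiary via a 1,2-hydride shift from the adjacent cyclohexyl carbon; the tertiary cation is what reacts next.

tertiary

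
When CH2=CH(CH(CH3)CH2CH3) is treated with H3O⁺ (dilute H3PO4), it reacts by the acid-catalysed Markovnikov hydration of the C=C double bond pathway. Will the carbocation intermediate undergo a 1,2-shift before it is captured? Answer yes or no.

The first-formed carbocation is secondary.
The adjacent sec-butyl carbon already bears 2 other carbon substituents and has a hydrogen to migrate; after a 1,2-hydride shift from that carbon the positive charge sits on a tertiary centre.
Tertiary is more stable than secondary, so the shift occurs.

yes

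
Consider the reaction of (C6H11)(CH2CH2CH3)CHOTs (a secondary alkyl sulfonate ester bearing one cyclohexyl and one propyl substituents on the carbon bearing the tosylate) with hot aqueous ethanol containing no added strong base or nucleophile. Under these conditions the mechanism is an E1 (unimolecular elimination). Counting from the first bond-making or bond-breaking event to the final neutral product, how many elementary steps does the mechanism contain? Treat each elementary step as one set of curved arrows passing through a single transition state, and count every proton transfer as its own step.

Step 1: Unassisted departure of TsO⁻ (taking the C–O bonding pair) generates a secondary carbocation.
Step 2: A 1,2-hydride shift from the adjacent cyclohexyl carbon moves the positive charge from the secondary centre to an adjacent carbon, generating a more stable tertiary carbocation.
Step 3: A weak base (a water (or ethanol) molecule from the solvent) removes a proton from a carbon adjacent to the cationic centre; the electrons of that C–H bond become the new π(C=C) bond, giving the alkene.
Total: 3 elementary steps.

3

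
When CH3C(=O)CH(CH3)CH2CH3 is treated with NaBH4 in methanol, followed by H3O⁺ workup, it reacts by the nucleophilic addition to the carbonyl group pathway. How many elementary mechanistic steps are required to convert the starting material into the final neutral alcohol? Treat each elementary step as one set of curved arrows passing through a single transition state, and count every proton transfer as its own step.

Step 1: A lone pair / filled orbital on H⁻ (delivered from BH4⁻) attacks the electrophilic carbonyl carbon; the π(C=O) electrons shift onto oxygen, producing a tetrahedral alkoxide intermediate.
Step 2: Protonation of the alkoxide by H3O⁺ workup furnishes an alcohol.
Total: 2 elementary steps.

2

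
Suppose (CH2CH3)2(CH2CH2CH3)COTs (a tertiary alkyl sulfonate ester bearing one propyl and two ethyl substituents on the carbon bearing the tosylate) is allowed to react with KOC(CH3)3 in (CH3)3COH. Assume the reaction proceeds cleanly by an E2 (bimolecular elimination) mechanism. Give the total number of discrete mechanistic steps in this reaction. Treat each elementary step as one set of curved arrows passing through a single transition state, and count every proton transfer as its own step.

Step 1: Concerted anti-periplanar elimination: (CH3)3CO⁻ abstracts a β-H while TsO⁻ leaves, and the C–H electrons become the new C=C π bond — all in a single transition state.
Total: 1 elementary step.

1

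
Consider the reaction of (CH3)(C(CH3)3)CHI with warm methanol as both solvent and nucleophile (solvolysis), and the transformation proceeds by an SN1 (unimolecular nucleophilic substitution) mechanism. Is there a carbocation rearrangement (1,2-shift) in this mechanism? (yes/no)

yes

The first-formed carbocation is secondary.
The adjacent tert-butyl carbon has no hydrogen but bears methyl groups; migration of one methyl with its bonding pair (a 1,2-methyl shift) places the charge on a tertiary centre.
Tertiary is more stable than secondary, so the shift occurs.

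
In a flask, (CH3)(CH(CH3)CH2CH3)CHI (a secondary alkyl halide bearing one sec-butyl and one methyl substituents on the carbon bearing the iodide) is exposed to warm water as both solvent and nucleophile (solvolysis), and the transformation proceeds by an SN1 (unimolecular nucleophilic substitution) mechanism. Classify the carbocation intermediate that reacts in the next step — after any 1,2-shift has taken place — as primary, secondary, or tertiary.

Step 1: Unassisted departure of I⁻ (taking the C–I bonding pair) generates a secondary carbocation.
Step 2: Carbocation rearrangement: a 1,2-hydride shift from the adjacent sec-butyl carbon converts the initially-formed secondary cation into the more stable tertiary cation.
The cation rearranges from secondary to tertiary via a 1,2-hydride shift from the adjacent sec-butyl carbon; the tertiary cation is what reacts next.

tertiary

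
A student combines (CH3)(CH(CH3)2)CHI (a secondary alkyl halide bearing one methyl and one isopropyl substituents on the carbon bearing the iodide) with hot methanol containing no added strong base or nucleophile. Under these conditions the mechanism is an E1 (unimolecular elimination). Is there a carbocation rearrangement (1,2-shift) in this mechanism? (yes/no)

yes

The first-formed carbocation is secondary.
The adjacent isopropyl carbon already bears 2 other carbon substituents and has a hydrogen to migrate; after a 1,2-hydride shift from that carbon the positive charge sits on a tertiary centre.
Tertiary is more stable than secondary, so the shift occurs.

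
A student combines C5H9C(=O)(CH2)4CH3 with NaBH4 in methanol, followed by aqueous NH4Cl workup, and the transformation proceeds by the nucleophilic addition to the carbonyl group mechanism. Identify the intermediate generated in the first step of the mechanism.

tetrahedral alkoxide intermediate

Step 1: Nucleophilic addition: H⁻ (delivered from BH4⁻) adds to the carbonyl carbon, pushing the π(C=O) electron pair onto oxygen and giving a tetrahedral alkoxide.
After step 1 the species present is a tetrahedral alkoxide intermediate.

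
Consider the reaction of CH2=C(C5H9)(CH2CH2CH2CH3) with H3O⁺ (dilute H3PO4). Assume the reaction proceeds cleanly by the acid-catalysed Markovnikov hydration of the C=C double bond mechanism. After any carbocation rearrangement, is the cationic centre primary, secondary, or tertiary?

Step 1: Electrophilic addition begins with the π(C=C) electrons forming a bond to the proton of H3O⁺. Following Markovnikov's rule, the resulting cation is tertiary. H2O is released.
No single 1,2-shift to an adjacent carbon would give a more-substituted cation, so no rearrangement occurs.

tertiary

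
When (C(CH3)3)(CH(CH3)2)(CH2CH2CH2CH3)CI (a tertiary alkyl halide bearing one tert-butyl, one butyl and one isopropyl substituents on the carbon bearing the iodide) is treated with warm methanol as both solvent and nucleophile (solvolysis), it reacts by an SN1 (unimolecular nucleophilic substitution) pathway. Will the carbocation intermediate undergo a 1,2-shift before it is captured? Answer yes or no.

The first-formed carbocation is tertiary.
No single 1,2-shift to an adjacent carbon would produce a more-substituted cation than the one already present, so no rearrangement occurs.

no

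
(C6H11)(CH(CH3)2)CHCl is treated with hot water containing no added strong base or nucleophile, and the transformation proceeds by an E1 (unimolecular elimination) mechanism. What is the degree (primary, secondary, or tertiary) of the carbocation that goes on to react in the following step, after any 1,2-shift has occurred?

tertiary

Step 1: Rate-determining heterolysis of the C–Cl bond gives Cl⁻ and a secondary carbocation.
Step 2: A 1,2-hydride shift from the adjacent cyclohexyl carbon moves the positive charge from the secondary centre to an adjacent carbon, generating a more stable tertiary carbocation.
The cation rearranges from secondary to tertiary via a 1,2-hydride shift from the adjacent cyclohexyl carbon; the tertiary cation is what reacts next.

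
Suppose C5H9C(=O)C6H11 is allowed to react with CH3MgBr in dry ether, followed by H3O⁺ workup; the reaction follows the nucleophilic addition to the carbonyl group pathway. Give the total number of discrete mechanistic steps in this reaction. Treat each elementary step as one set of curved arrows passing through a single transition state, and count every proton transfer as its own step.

Step 1: A lone pair / filled orbital on the carbanion-like carbon of CH3MgBr attacks the electrophilic carbonyl carbon; the π(C=O) electrons shift onto oxygen, producing a tetrahedral alkoxide intermediate.
Step 2: On H3O⁺ workup the alkoxide oxygen is protonated, giving an alcohol.
Total: 2 elementary steps.

2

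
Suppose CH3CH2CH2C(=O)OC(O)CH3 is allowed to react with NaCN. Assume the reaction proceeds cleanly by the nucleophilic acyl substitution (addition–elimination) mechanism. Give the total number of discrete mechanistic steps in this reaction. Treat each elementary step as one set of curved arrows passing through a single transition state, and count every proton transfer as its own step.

2

Step 1: A lone pair on the C of CN⁻ attacks the electrophilic acyl carbon; the π(C=O) electrons move onto oxygen, giving a tetrahedral intermediate.
Step 2: Elimination step: re-formation of the carbonyl π bond drives out CH3CO2⁻, giving the new acyl compound.
Total: 2 elementary steps.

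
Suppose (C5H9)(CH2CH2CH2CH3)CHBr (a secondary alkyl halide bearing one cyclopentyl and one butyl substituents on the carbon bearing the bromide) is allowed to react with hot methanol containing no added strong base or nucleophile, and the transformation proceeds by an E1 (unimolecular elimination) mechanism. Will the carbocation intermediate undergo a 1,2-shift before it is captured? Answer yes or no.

The first-formed carbocation is secondary.
The adjacent cyclopentyl carbon already bears 2 other carbon substituents and has a hydrogen to migrate; after a 1,2-hydride shift from that carbon the positive charge sits on a tertiary centre.
Tertiary is more stable than secondary, so the shift occurs.

yes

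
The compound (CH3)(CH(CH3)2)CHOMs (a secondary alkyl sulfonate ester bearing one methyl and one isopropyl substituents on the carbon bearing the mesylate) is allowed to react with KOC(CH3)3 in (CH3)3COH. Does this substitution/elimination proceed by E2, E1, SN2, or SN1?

Conditions: a strong/bulky base with a secondary substrate bearing a β-hydrogen.
These conditions are the textbook signature of the E2 pathway.
A strong (often hindered) base removes a β-H in concert with loss of the leaving group — bimolecular elimination.

E2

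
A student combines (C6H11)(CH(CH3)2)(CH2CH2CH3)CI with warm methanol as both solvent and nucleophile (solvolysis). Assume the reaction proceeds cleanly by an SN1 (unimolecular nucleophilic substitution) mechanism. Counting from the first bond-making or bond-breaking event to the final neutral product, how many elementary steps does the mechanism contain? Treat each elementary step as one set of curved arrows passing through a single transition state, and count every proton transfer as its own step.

3

Step 1: The C–I bond breaks with both electrons going to the iodide; I⁻ leaves and a tertiary carbocation remains.
(No 1,2-shift: no single shift to an adjacent carbon would give a more stable cation.)
Step 2: Nucleophilic capture: the oxygen of CH3OH bonds to the cationic carbon, producing an oxonium-ion intermediate.
Step 3: Proton transfer from the O–H of the oxonium ion to a solvent molecule delivers the neutral ether.
Total: 3 elementary steps.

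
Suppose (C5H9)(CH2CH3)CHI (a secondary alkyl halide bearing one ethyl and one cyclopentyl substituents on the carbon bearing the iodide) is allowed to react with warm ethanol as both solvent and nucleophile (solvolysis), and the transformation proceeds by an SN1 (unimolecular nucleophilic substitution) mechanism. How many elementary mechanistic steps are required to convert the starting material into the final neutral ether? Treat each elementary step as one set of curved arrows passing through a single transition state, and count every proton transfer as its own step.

Step 1: Rate-determining heterolysis of the C–I bond gives I⁻ and a secondary carbocation.
Step 2: A 1,2-hydride shift from the adjacent cyclopentyl carbon moves the positive charge from the secondary centre to an adjacent carbon, generating a more stable tertiary carbocation.
Step 3: Nucleophilic capture: the oxygen of CH3CH2OH bonds to the cationic carbon, producing an oxonium-ion intermediate.
Step 4: A second solvent molecule removes the proton on oxygen, giving the neutral ether product.
Total: 4 elementary steps.

4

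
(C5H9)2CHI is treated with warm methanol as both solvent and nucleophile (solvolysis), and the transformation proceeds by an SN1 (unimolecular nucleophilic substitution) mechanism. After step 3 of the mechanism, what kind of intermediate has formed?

Step 1: Rate-determining heterolysis of the C–I bond gives I⁻ and a secondary carbocation.
Step 2: A 1,2-hydride shift from the adjacent cyclopentyl carbon moves the positive charge from the secondary centre to an adjacent carbon, generating a more stable tertiary carbocation.
Step 3: Nucleophilic capture: the oxygen of CH3OH bonds to the cationic carbon, producing an oxonium-ion intermediate.
After step 3 the species present is an oxonium ion.

oxonium ion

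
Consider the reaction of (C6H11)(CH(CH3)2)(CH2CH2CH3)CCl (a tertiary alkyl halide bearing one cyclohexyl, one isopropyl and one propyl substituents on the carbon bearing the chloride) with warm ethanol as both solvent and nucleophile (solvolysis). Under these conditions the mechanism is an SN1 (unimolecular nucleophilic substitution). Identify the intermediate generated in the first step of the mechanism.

Step 1: Rate-determining heterolysis of the C–Cl bond gives Cl⁻ and a tertiary carbocation.
After step 1 the species present is a tertiary carbocation.

tertiary carbocation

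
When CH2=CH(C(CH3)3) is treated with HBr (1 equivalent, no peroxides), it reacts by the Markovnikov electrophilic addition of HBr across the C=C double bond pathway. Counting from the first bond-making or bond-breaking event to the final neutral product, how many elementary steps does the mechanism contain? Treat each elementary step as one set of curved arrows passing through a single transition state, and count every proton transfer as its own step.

Step 1: Protonation of the alkene by HBr: the π bond acts as the nucleophile and picks up H⁺, giving the more stable (Markovnikov) secondary carbocation. The H–Br bond breaks heterolytically, releasing Br⁻.
Step 2: A 1,2-methyl shift from the adjacent tert-butyl carbon moves the positive charge from the secondary centre to an adjacent carbon, generating a more stable tertiary carbocation.
Step 3: Nucleophilic attack by Br⁻ on the carbocation completes the addition, giving R–Br.
Total: 3 elementary steps.

3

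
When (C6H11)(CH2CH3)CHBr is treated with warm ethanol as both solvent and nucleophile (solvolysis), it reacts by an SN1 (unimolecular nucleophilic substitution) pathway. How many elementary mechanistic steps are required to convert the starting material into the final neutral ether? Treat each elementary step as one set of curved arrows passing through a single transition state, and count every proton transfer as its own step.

Step 1: Rate-determining heterolysis of the C–Br bond gives Br⁻ and a secondary carbocation.
Step 2: Carbocation rearrangement: a 1,2-hydride shift from the adjacent cyclohexyl carbon converts the initially-formed secondary cation into the more stable tertiary cation.
Step 3: CH3CH2OH donates an oxygen lone pair into the empty p orbital of the cation, giving a protonated ether (an oxonium ion).
Step 4: Proton transfer from the O–H of the oxonium ion to a solvent molecule delivers the neutral ether.
Total: 4 elementary steps.

4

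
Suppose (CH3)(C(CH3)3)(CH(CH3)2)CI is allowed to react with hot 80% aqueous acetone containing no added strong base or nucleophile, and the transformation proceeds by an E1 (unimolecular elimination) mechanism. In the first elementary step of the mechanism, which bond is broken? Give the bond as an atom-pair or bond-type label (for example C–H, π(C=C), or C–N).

Step 1: Rate-determining heterolysis of the C–I bond gives I⁻ and a tertiary carbocation.
The bond broken in this step is the C–I bond.

C–I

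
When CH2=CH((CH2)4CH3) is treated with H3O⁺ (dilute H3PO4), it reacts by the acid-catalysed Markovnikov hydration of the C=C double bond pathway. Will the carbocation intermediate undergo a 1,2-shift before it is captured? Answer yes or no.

no

The first-formed carbocation is secondary.
No single 1,2-shift to an adjacent carbon would produce a more-substituted cation than the one already present, so no rearrangement occurs.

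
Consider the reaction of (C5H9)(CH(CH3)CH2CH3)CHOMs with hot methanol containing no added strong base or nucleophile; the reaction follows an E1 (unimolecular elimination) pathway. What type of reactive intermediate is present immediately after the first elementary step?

secondary carbocation

Step 1: Unassisted departure of MsO⁻ (taking the C–O bonding pair) generates a secondary carbocation.
After step 1 the species present is a secondary carbocation.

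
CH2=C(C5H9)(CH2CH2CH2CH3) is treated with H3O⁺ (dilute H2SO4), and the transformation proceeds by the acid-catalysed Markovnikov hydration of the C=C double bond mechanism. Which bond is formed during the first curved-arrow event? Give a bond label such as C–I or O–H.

C–H

Step 1: Electrophilic addition begins with the π(C=C) electrons forming a bond to the proton of H3O⁺. Following Markovnikov's rule, the resulting cation is tertiary. H2O is released.
The bond formed in this step is the C–H bond.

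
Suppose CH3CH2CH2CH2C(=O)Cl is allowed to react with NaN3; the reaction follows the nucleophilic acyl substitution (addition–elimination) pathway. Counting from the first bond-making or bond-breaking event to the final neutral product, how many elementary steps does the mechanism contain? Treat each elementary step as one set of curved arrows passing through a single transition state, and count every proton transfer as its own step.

Step 1: Nucleophilic addition of N3⁻ to the acyl carbon breaks the π(C=O) bond and yields a tetrahedral, anionic intermediate.
Step 2: Elimination step: re-formation of the carbonyl π bond drives out Cl⁻, giving the new acyl compound.
Total: 2 elementary steps.

2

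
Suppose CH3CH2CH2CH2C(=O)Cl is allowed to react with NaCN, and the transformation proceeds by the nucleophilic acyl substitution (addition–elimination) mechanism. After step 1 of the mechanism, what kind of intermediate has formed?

Step 1: A lone pair on the C of CN⁻ attacks the electrophilic acyl carbon; the π(C=O) electrons move onto oxygen, giving a tetrahedral intermediate.
After step 1 the species present is a tetrahedral intermediate.

tetrahedral intermediate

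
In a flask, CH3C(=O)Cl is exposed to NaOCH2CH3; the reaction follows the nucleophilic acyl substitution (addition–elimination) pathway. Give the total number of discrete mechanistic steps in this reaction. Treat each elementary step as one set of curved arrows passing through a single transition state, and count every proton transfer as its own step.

Step 1: A lone pair on the O of CH3CH2O⁻ attacks the electrophilic acyl carbon; the π(C=O) electrons move onto oxygen, giving a tetrahedral intermediate.
Step 2: Collapse of the tetrahedral intermediate: the alkoxide oxygen pushes its lone pair back to re-form C=O while Cl⁻ leaves.
Total: 2 elementary steps.

2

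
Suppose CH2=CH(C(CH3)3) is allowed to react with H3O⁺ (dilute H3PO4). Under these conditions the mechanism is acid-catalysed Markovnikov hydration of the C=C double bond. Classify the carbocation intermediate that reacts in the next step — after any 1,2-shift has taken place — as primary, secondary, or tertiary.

Step 1: Electrophilic addition begins with the π(C=C) electrons forming a bond to the proton of H3O⁺. Following Markovnikov's rule, the resulting cation is secondary. H2O is released.
Step 2: A methyl group with its bonding pair migrates from the adjacent tert-butyl carbon to the cationic centre — a 1,2-methyl shift — upgrading the secondary cation to a tertiary one.
The cation rearranges from secondary to tertiary via a 1,2-methyl shift from the adjacent tert-butyl carbon; the tertiary cation is what reacts next.

tertiary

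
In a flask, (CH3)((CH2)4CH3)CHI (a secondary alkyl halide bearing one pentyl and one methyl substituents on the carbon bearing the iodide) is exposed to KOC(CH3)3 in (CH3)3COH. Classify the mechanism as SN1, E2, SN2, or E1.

E2

Conditions: a strong/bulky base with a secondary substrate bearing a β-hydrogen.
These conditions are the textbook signature of the E2 pathway.
A strong (often hindered) base removes a β-H in concert with loss of the leaving group — bimolecular elimination.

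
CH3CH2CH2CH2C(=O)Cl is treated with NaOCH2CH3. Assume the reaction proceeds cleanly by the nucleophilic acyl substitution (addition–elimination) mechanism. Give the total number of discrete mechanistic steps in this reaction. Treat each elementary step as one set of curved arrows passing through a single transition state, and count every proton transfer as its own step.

Step 1: Nucleophilic addition of CH3CH2O⁻ to the acyl carbon breaks the π(C=O) bond and yields a tetrahedral, anionic intermediate.
Step 2: An oxygen lone pair re-forms the C=O π bond as the C–Cl σ-bond breaks; Cl⁻ is expelled.
Total: 2 elementary steps.

2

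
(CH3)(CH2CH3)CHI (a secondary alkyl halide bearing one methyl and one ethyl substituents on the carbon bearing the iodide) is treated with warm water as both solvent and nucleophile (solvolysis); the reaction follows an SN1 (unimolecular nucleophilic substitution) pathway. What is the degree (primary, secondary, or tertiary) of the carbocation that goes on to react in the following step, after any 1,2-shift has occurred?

secondary

Step 1: Unassisted departure of I⁻ (taking the C–I bonding pair) generates a secondary carbocation.
No single 1,2-shift to an adjacent carbon would give a more-substituted cation, so no rearrangement occurs.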